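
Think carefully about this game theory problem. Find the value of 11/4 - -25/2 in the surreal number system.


x = 11/4, y = -25/2
Converting to common denominator: 4
x = 11/4, y = -50/4
x - y = 11/4 - -25/2 = 61/4

61/4


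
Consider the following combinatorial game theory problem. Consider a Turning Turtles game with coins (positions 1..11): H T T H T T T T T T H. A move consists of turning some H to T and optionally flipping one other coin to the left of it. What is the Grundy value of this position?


Coins: H T T H T T T T T T H
Key fact: a single head at position k behaves exactly like a Nim heap of size k (turning it to T and optionally flipping a coin at j < k corresponds to moving the heap from k to j, or to 0), and heads combine as a disjunctive sum (two heads at the same place would cancel, matching j XOR j = 0). So the Nim-value is the XOR of the 1-indexed positions of the heads.
Face-up positions (1-indexed): [1, 4, 11]
XOR 0 with 1: 0 XOR 1 = 1
XOR 1 with 4: 1 XOR 4 = 5
XOR 5 with 11: 5 XOR 11 = 14
Nim-value = 14

14


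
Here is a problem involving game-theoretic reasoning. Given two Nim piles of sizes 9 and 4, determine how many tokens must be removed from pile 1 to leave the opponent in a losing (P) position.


Piles: 9 and 4
Current XOR: 9 XOR 4 = 13 (non-zero, so this is an N-position).
To make the XOR zero, we need to find a move that balances the piles.
For pile 1 (size 9): target = 9 XOR 13 = 4
We reduce pile 1 from 9 to 4.
Tokens removed: 9 - 4 = 5
Verification: 4 XOR 4 = 0

5


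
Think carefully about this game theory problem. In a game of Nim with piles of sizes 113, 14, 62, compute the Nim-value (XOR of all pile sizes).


We need the XOR (exclusive or) of all pile sizes.
After XOR-ing pile 1 (size 113): 0 XOR 113 = 113
After XOR-ing pile 2 (size 14): 113 XOR 14 = 127
After XOR-ing pile 3 (size 62): 127 XOR 62 = 65
The Nim-value of this position is 65.

65


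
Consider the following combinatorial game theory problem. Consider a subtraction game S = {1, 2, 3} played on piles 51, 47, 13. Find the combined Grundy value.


Subtraction set: {1, 2, 3}
For this subtraction set, G(n) = n mod 4 (period = max + 1 = 4).
Pile 1 (size 51): G(51) = 51 mod 4 = 3
Pile 2 (size 47): G(47) = 47 mod 4 = 3
Pile 3 (size 13): G(13) = 13 mod 4 = 1
Total Grundy value = XOR of all: 3 XOR 3 XOR 1 = 1

1


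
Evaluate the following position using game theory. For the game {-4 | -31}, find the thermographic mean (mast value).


Game = {-4 | -31}, a switch {a | b} with numbers a > b.
Its thermograph has left wall a - t and right wall b + t, which meet at t = (a - b)/2, where both equal (a + b)/2. So the mast (mean value) is at (a + b)/2.
Mean = (-4 + (-31))/2 = -35/2 = -35/2

-35/2


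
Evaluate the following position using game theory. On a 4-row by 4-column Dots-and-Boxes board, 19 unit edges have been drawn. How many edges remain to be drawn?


Grid: 4 x 4 boxes, i.e. 5 rows and 5 columns of dots.
Horizontal edges: (rows + 1) * cols = 5 * 4 = 20
Vertical edges: rows * (cols + 1) = 4 * 5 = 20
Total edges: 20 + 20 = 40
Edges drawn: 19
Remaining: 40 - 19 = 21

21


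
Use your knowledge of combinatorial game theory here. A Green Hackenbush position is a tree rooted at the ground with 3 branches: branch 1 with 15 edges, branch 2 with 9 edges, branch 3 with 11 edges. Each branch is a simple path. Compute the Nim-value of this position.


The tree has 3 branches from the ground vertex.
In Green Hackenbush, the Nim-value of a simple path of length k is k.
Branch 1: length 15, Nim-value = 15
Branch 2: length 9, Nim-value = 9
Branch 3: length 11, Nim-value = 11
Total Nim-value = XOR of all branch values:
0 XOR 15 = 15
15 XOR 9 = 6
6 XOR 11 = 13
Nim-value of the tree = 13

13


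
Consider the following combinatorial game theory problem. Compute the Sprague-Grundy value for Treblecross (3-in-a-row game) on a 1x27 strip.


Treblecross: place X on empty cells; 3-in-a-row wins.
Playing within two cells of an existing X lets the opponent win at once, so sensible play treats the cells i-2..i+2 around each X as dead. The player left with no safe cell loses, so this is a normal-play take-away game on strips of safe cells.
Placing X at cell i (0-indexed) of a strip of k safe cells leaves independent strips of sizes max(0, i-2) and max(0, k-i-3). Hence G(k) = mex{ G(max(0,i-2)) XOR G(max(0,k-i-3)) : 0 <= i < k }, with G(0) = 0.
G(1): splits (0,0):0^0=0 -> mex({0}) = 1
G(2): splits (0,0):0^0=0 -> mex({0}) = 1
G(3): splits (0,0):0^0=0 -> mex({0}) = 1
G(4): splits (0,1):0^1=1 (0,0):0^0=0 -> mex({0, 1}) = 2
G(5): splits (0,2):0^1=1 (0,1):0^1=1 (0,0):0^0=0 -> mex({0, 1}) = 2
G(6) = mex({1}) = 0
G(7) = mex({0, 1, 2}) = 3
G(8) = mex({0, 1, 2}) = 3
G(9) = mex({0, 2}) = 1
G(10) = mex({0, 2, 3}) = 1
G(11) = mex({0, 3}) = 1
G(12) = mex({1, 3}) = 0
G(13) = mex({0, 1, 2, 3}) = 4
G(14) = mex({0, 1, 2}) = 3
G(15) = mex({0, 1, 2}) = 3
G(16) = mex({0, 1, 2, 4}) = 3
G(17) = mex({0, 1, 3, 4}) = 2
G(18) = mex({0, 1, 3, 4}) = 2
G(19) = mex({0, 1, 3, 5}) = 2
G(20) = mex({0, 1, 2, 3, 5}) = 4
G(21) = mex({0, 1, 2, 3, 5}) = 4
G(22) = mex({1, 2, 6}) = 0
G(23) = mex({0, 1, 2, 3, 4, 6}) = 5
G(24) = mex({0, 1, 2, 3, 4}) = 5
G(25) = mex({0, 1, 3, 4, 7}) = 2
G(26) = mex({0, 1, 3, 4, 5, 7}) = 2
G(27) = mex({0, 1, 3, 5}) = 2
Therefore G(27) = 2.

2


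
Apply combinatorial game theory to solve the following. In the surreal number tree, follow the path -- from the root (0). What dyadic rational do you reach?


Sign expansion: --
Rule: track bounds (lo, hi), initially (-inf, +inf). On '+', the current value becomes lo and we move to the simplest number in (value, hi): value + 1 if hi = +inf, otherwise the midpoint (value + hi)/2. On '-', the current value becomes hi and we move to value - 1 if lo = -inf, otherwise the midpoint (lo + value)/2.
Start at 0.
Step 1: sign = -, move left. Bounds: (-inf, 0). Value = -1
Step 2: sign = -, move left. Bounds: (-inf, -1). Value = -2
The surreal number with sign expansion -- is -2.

-2


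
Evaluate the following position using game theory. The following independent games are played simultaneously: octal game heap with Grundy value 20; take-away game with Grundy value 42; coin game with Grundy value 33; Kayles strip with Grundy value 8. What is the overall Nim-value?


By the Sprague-Grundy theorem, the Grundy value of a sum of games is the XOR of individual Grundy values.
octal game heap: Grundy value = 20. Running XOR: 0 XOR 20 = 20
take-away game: Grundy value = 42. Running XOR: 20 XOR 42 = 62
coin game: Grundy value = 33. Running XOR: 62 XOR 33 = 31
Kayles strip: Grundy value = 8. Running XOR: 31 XOR 8 = 23
The combined Grundy value is 23.

23


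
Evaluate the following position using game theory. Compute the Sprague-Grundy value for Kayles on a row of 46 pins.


Kayles: a move removes 1 or 2 adjacent pins from a contiguous row.
Removing pins from a row of k leaves two independent rows (a, b) with a + b = k - 1 (one pin) or a + b = k - 2 (two pins); an end removal gives a = 0.
By Sprague-Grundy, G(k) = mex{ G(a) XOR G(b) } over all these splits. G(0) = 0.
G(1): splits (0,0):0^0=0 -> mex({0}) = 1
G(2): splits (0,1):0^1=1 (0,0):0^0=0 -> mex({0, 1}) = 2
G(3): splits (0,2):0^2=2 (1,1):1^1=0 (0,1):0^1=1 -> mex({0, 1, 2}) = 3
G(4): splits (0,3):0^3=3 (1,2):1^2=3 (0,2):0^2=2 (1,1):1^1=0 -> mex({0, 2, 3}) = 1
G(5): splits (0,4):0^1=1 (1,3):1^3=2 (2,2):2^2=0 (0,3):0^3=3 (1,2):1^2=3 -> mex({0, 1, 2, 3}) = 4
G(6) = mex({0, 1, 2, 4}) = 3
G(7) = mex({0, 1, 3, 4, 5}) = 2
G(8) = mex({0, 2, 3, 5, 6}) = 1
G(9) = mex({0, 1, 2, 3, 6, 7}) = 4
G(10) = mex({0, 1, 3, 4, 5, 7}) = 2
G(11) = mex({0, 1, 2, 3, 4, 5}) = 6
G(12) = mex({0, 1, 2, 3, 5, 6, 7}) = 4
G(13) = mex({0, 2, 3, 4, 6, 7}) = 1
G(14) = mex({0, 1, 4, 5, 6, 7}) = 2
G(15) = mex({0, 1, 2, 3, 4, 5, 6}) = 7
G(16) = mex({0, 2, 3, 5, 6, 7}) = 1
G(17) = mex({0, 1, 2, 3, 5, 6, 7}) = 4
G(18) = mex({0, 1, 2, 4, 5, 6}) = 3
G(19) = mex({0, 1, 3, 4, 5, 7}) = 2
G(20) = mex({0, 2, 3, 4, 5, 6, 7}) = 1
G(21) = mex({0, 1, 2, 3, 5, 6, 7}) = 4
G(22) = mex({0, 1, 2, 3, 4, 5, 7}) = 6
G(23) = mex({0, 1, 2, 3, 4, 5, 6}) = 7
G(24) = mex({0, 1, 2, 3, 5, 6, 7}) = 4
G(25) = mex({0, 2, 3, 4, 6, 7}) = 1
G(26) = mex({0, 1, 3, 4, 5, 6, 7}) = 2
G(27) = mex({0, 1, 2, 3, 4, 5, 6, 7}) = 8
G(28) = mex({0, 1, 2, 3, 4, 6, 7, 8}) = 5
G(29) = mex({0, 1, 2, 3, 5, 6, 7, 8, 9}) = 4
G(30) = mex({0, 1, 2, 3, 4, 5, 6, 9, 10}) = 7
G(31) = mex({0, 1, 3, 4, 5, 7, 10, 11}) = 2
G(32) = mex({0, 2, 3, 4, 5, 6, 7, 9, 11}) = 1
G(33) = mex({0, 1, 2, 3, 4, 5, 6, 7, 9, 12}) = 8
G(34) = mex({0, 1, 2, 3, 4, 5, 7, 8, 11, 12}) = 6
G(35) = mex({0, 1, 2, 3, 4, 5, 6, 8, 9, 10, 11}) = 7
G(36) = mex({0, 1, 2, 3, 5, 6, 7, 9, 10}) = 4
G(37) = mex({0, 2, 3, 4, 6, 7, 9, 10, 11, 12}) = 1
G(38) = mex({0, 1, 3, 4, 5, 6, 7, 9, 10, 11, 12}) = 2
G(39) = mex({0, 1, 2, 4, 5, 6, 7, 9, 10, 12, 14}) = 3
G(40) = mex({0, 2, 3, 4, 6, 7, 11, 12, 14}) = 1
G(41) = mex({0, 1, 2, 3, 5, 6, 7, 9, 10, 11, 12}) = 4
G(42) = mex({0, 1, 2, 3, 4, 5, 6, 9, 10}) = 7
G(43) = mex({0, 1, 3, 4, 5, 7, 9, 10, 12, 15}) = 2
G(44) = mex({0, 2, 3, 4, 5, 6, 7, 9, 10, 12, 15}) = 1
G(45) = mex({0, 1, 2, 3, 4, 5, 6, 7, 9, 10, 12, 14}) = 8
G(46) = mex({0, 1, 3, 4, 5, 7, 8, 11, 12, 14}) = 2
Therefore G(46) = 2.

2


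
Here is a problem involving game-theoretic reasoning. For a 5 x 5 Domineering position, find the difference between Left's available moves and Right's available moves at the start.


Board is 5 x 5 (rows x cols).
Left (vertical) placements: (rows-1) * cols = 4 * 5 = 20
Right (horizontal) placements: rows * (cols-1) = 5 * 4 = 20
Advantage = Left - Right = 20 - 20 = 0

0


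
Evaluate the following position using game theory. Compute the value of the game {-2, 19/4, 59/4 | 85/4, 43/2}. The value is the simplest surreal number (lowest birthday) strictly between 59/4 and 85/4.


Left options: {-2, 19/4, 59/4}, max = 59/4
Right options: {85/4, 43/2}, min = 85/4
All options are numbers and max(Left) < min(Right), so by the simplicity theorem the value is the simplest (earliest-born) number strictly between 59/4 and 85/4.
Integers 15 through 21 all lie strictly between 59/4 and 85/4.
Among integers, the simplest (lowest birthday = smallest |n|; 0 is born on day 0, +-n on day n) is 15.
No non-integer in the interval can be simpler: if x is a non-integer in the interval, then floor(x) or ceil(x) also lies in the interval (the interval contains an integer), and both are proper prefixes of x's sign expansion, i.e. born earlier. So the game value is 15.
Game value = 15

15


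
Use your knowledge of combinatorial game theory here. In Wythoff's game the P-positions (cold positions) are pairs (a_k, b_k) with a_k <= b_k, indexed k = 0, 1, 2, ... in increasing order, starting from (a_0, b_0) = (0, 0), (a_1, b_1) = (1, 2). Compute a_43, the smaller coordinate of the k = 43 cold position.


By Wythoff's theorem, a_k = floor(k * phi) and b_k = floor(k * phi^2) = a_k + k, where phi = (1 + sqrt(5))/2 is the golden ratio.
phi = (1 + sqrt(5))/2 = 1.618034
k = 43
k * phi = 43 * 1.618034 = 69.575462
a_43 = floor(k * phi) = 69

69


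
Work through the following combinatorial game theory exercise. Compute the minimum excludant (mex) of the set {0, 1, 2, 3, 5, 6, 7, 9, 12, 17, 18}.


Set = {0, 1, 2, 3, 5, 6, 7, 9, 12, 17, 18}
0 is in the set.
1 is in the set.
2 is in the set.
3 is in the set.
4 is NOT in the set. This is the mex.
mex = 4

4


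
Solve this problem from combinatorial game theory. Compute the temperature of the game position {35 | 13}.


The game is {35 | 13}, a switch {a | b} with numbers a > b.
Cooling {a | b} by t gives {a - t | b + t}, which stops being hot when a - t = b + t, i.e. at t = (a - b)/2. So the temperature of a switch is (a - b)/2.
Temperature = (Left option - Right option) / 2
= (35 - (13)) / 2
= 22 / 2
= 11

11


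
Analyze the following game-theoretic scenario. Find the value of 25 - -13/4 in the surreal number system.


x = 25, y = -13/4
Converting to common denominator: 4
x = 100/4, y = -13/4
x - y = 25 - -13/4 = 113/4

113/4


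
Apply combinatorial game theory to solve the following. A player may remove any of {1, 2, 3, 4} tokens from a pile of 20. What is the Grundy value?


The subtraction set is S = {1, 2, 3, 4}.
G(k) = mex{ G(k - s) : s in S, s <= k }. We compute iteratively: G(0) = 0.
G(1) = mex({0}) = 1
G(2) = mex({0, 1}) = 2
G(3) = mex({0, 1, 2}) = 3
G(4) = mex({0, 1, 2, 3}) = 4
G(5) = mex({1, 2, 3, 4}) = 0
G(6) = mex({0, 2, 3, 4}) = 1
G(7) = mex({0, 1, 3, 4}) = 2
G(8) = mex({0, 1, 2, 4}) = 3
Observe that G(5)..G(8) = 0, 1, 2, 3 repeats G(0)..G(3) = 0, 1, 2, 3.
For k >= max(S) = 4, G(k) is determined by the previous 4 values G(k-4)..G(k-1); a window of 4 consecutive values has recurred shifted by 5, so by induction G(k + 5) = G(k) for all k >= 0: the sequence is periodic from the start with period 5.
One period: G(0..4) = 0, 1, 2, 3, 4.
20 mod 5 = 0, so G(20) = G(0) = 0.

0


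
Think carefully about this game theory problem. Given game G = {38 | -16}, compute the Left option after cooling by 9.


Original game: {38 | -16} (a switch {a | b} with a > b).
Cooling by t (for t below the temperature (a - b)/2 = 27) taxes each move by t: {a | b} cooled by t is {a - t | b + t}.
Cooling amount: t = 9
Cooled Left option: 38 - 9 = 29
Cooled Right option: -16 + 9 = -7
Cooled game: {29 | -7}
Left option = 29

29


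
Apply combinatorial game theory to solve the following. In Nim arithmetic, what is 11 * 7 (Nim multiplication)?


Nim multiplication is bilinear over XOR: (u XOR v) * w = (u*w) XOR (v*w).
So we split each operand into its bit components and XOR the pairwise Nim products.
11 = 1 + 2 + 8 (as XOR of powers of 2).
7 = 1 + 2 + 4 (as XOR of powers of 2).
Using the standard Nim-product table on single bits:
  2*2 = 3,   2*4 = 8,   2*8 = 12,
  4*4 = 6,   4*8 = 11,  8*8 = 13,
and  1*x = x (identity), k*l = l*k (commutative).
Pairwise Nim products:
  1 * 1 = 1
  1 * 2 = 2
  1 * 4 = 4
  2 * 1 = 2
  2 * 2 = 3
  2 * 4 = 8
  8 * 1 = 8
  8 * 2 = 12
  8 * 4 = 11
XOR them: 1 XOR 2 XOR 4 XOR 2 XOR 3 XOR 8 XOR 8 XOR 12 XOR 11 = 1.
Result: 11 * 7 = 1 (in Nim).

1


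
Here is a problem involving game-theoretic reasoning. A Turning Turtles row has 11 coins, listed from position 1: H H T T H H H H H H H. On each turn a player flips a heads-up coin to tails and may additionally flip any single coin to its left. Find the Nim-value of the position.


Coins: H H T T H H H H H H H
Key fact: a single head at position k behaves exactly like a Nim heap of size k (turning it to T and optionally flipping a coin at j < k corresponds to moving the heap from k to j, or to 0), and heads combine as a disjunctive sum (two heads at the same place would cancel, matching j XOR j = 0). So the Nim-value is the XOR of the 1-indexed positions of the heads.
Face-up positions (1-indexed): [1, 2, 5, 6, 7, 8, 9, 10, 11]
XOR 0 with 1: 0 XOR 1 = 1
XOR 1 with 2: 1 XOR 2 = 3
XOR 3 with 5: 3 XOR 5 = 6
XOR 6 with 6: 6 XOR 6 = 0
XOR 0 with 7: 0 XOR 7 = 7
XOR 7 with 8: 7 XOR 8 = 15
XOR 15 with 9: 15 XOR 9 = 6
XOR 6 with 10: 6 XOR 10 = 12
XOR 12 with 11: 12 XOR 11 = 7
Nim-value = 7

7


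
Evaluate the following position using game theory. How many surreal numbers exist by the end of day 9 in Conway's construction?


Day 0: {|} = 0 is born. Count = 1.
Day n: the number of surreal numbers born by day n is 2^(n+1) - 1.
By day 0: 2^1 - 1 = 1
By day 1: 2^2 - 1 = 3
By day 2: 2^3 - 1 = 7
By day 3: 2^4 - 1 = 15
By day 4: 2^5 - 1 = 31
By day 5: 2^6 - 1 = 63
By day 6: 2^7 - 1 = 127
By day 7: 2^8 - 1 = 255
By day 8: 2^9 - 1 = 511
By day 9: 2^10 - 1 = 1023
By day 9: 1023 surreal numbers.

1023


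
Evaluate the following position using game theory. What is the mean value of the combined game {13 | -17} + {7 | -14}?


G1 = {13 | -17}, G2 = {7 | -14}
Each is a switch {a | b} with numbers a > b; its mean value is (a + b)/2, and mean value is additive over game sums: m(G1 + G2) = m(G1) + m(G2).
Mean of G1 = (13 + (-17))/2 = -4/2 = -2
Mean of G2 = (7 + (-14))/2 = -7/2 = -7/2
Mean of G1 + G2 = -2 + -7/2 = -11/2

-11/2


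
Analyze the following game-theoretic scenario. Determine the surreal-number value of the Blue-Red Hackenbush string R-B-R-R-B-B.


Edges (from ground): R-B-R-R-B-B
By Berlekamp's sign-expansion rule, a Blue-Red Hackenbush stalk has the value of the surreal number whose sign sequence is the edge sequence with B -> + and R -> -.
Sign sequence: -+--++
Trace the sign expansion in the surreal number tree, starting from 0:
Edge 1: R (sign -) -> bounds (-inf, 0), value = -1
Edge 2: B (sign +) -> bounds (-1, 0), value = -1/2
Edge 3: R (sign -) -> bounds (-1, -1/2), value = -3/4
Edge 4: R (sign -) -> bounds (-1, -3/4), value = -7/8
Edge 5: B (sign +) -> bounds (-7/8, -3/4), value = -13/16
Edge 6: B (sign +) -> bounds (-13/16, -3/4), value = -25/32
Game value = -25/32

-25/32


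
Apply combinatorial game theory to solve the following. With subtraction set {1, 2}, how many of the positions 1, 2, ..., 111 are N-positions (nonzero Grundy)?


Subtraction set S = {1, 2}, so G(n) = n mod 3.
G(n) = 0 when n is a multiple of 3.
Multiples of 3 in [1, 111]: 37
N-positions (nonzero Grundy) = 111 - 37 = 74

74


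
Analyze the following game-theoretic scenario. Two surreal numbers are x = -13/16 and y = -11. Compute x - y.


x = -13/16, y = -11
Converting to common denominator: 16
x = -13/16, y = -176/16
x - y = -13/16 - -11 = 163/16

163/16


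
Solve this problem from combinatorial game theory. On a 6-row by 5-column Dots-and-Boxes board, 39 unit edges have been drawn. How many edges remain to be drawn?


Grid: 6 x 5 boxes, i.e. 7 rows and 6 columns of dots.
Horizontal edges: (rows + 1) * cols = 7 * 5 = 35
Vertical edges: rows * (cols + 1) = 6 * 6 = 36
Total edges: 35 + 36 = 71
Edges drawn: 39
Remaining: 71 - 39 = 32

32


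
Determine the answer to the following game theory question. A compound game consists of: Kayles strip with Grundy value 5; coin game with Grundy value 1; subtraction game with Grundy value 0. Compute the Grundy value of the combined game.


By the Sprague-Grundy theorem, the Grundy value of a sum of games is the XOR of individual Grundy values.
Kayles strip: Grundy value = 5. Running XOR: 0 XOR 5 = 5
coin game: Grundy value = 1. Running XOR: 5 XOR 1 = 4
subtraction game: Grundy value = 0. Running XOR: 4 XOR 0 = 4
The combined Grundy value is 4.

4


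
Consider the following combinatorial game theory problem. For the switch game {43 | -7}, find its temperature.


The game is {43 | -7}, a switch {a | b} with numbers a > b.
Cooling {a | b} by t gives {a - t | b + t}, which stops being hot when a - t = b + t, i.e. at t = (a - b)/2. So the temperature of a switch is (a - b)/2.
Temperature = (Left option - Right option) / 2
= (43 - (-7)) / 2
= 50 / 2
= 25

25


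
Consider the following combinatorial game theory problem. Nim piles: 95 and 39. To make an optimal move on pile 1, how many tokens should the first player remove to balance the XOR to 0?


Piles: 95 and 39
Current XOR: 95 XOR 39 = 120 (non-zero, so this is an N-position).
To make the XOR zero, we need to find a move that balances the piles.
For pile 1 (size 95): target = 95 XOR 120 = 39
We reduce pile 1 from 95 to 39.
Tokens removed: 95 - 39 = 56
Verification: 39 XOR 39 = 0

56


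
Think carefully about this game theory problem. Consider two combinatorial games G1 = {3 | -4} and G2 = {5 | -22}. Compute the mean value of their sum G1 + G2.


G1 = {3 | -4}, G2 = {5 | -22}
Each is a switch {a | b} with numbers a > b; its mean value is (a + b)/2, and mean value is additive over game sums: m(G1 + G2) = m(G1) + m(G2).
Mean of G1 = (3 + (-4))/2 = -1/2 = -1/2
Mean of G2 = (5 + (-22))/2 = -17/2 = -17/2
Mean of G1 + G2 = -1/2 + -17/2 = -9

-9


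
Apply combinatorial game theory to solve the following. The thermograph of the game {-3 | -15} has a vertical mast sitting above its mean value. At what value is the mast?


Game = {-3 | -15}, a switch {a | b} with numbers a > b.
Its thermograph has left wall a - t and right wall b + t, which meet at t = (a - b)/2, where both equal (a + b)/2. So the mast (mean value) is at (a + b)/2.
Mean = (-3 + (-15))/2 = -18/2 = -9

-9


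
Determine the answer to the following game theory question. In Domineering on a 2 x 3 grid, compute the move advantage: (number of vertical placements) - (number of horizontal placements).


Board is 2 x 3 (rows x cols).
Left (vertical) placements: (rows-1) * cols = 1 * 3 = 3
Right (horizontal) placements: rows * (cols-1) = 2 * 2 = 4
Advantage = Left - Right = 3 - 4 = -1

-1


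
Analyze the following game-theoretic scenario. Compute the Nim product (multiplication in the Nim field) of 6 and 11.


Nim multiplication is bilinear over XOR: (u XOR v) * w = (u*w) XOR (v*w).
So we split each operand into its bit components and XOR the pairwise Nim products.
6 = 2 + 4 (as XOR of powers of 2).
11 = 1 + 2 + 8 (as XOR of powers of 2).
Using the standard Nim-product table on single bits:
  2*2 = 3,   2*4 = 8,   2*8 = 12,
  4*4 = 6,   4*8 = 11,  8*8 = 13,
and  1*x = x (identity), k*l = l*k (commutative).
Pairwise Nim products:
  2 * 1 = 2
  2 * 2 = 3
  2 * 8 = 12
  4 * 1 = 4
  4 * 2 = 8
  4 * 8 = 11
XOR them: 2 XOR 3 XOR 12 XOR 4 XOR 8 XOR 11 = 10.
Result: 6 * 11 = 10 (in Nim).

10


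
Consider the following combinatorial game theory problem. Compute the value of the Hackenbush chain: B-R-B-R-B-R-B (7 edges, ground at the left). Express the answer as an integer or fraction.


Edges (from ground): B-R-B-R-B-R-B
By Berlekamp's sign-expansion rule, a Blue-Red Hackenbush stalk has the value of the surreal number whose sign sequence is the edge sequence with B -> + and R -> -.
Sign sequence: +-+-+-+
Trace the sign expansion in the surreal number tree, starting from 0:
Edge 1: B (sign +) -> bounds (0, +inf), value = 1
Edge 2: R (sign -) -> bounds (0, 1), value = 1/2
Edge 3: B (sign +) -> bounds (1/2, 1), value = 3/4
Edge 4: R (sign -) -> bounds (1/2, 3/4), value = 5/8
Edge 5: B (sign +) -> bounds (5/8, 3/4), value = 11/16
Edge 6: R (sign -) -> bounds (5/8, 11/16), value = 21/32
Edge 7: B (sign +) -> bounds (21/32, 11/16), value = 43/64
Game value = 43/64

43/64


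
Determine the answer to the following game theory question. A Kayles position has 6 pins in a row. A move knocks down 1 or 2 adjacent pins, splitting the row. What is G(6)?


Kayles: a move removes 1 or 2 adjacent pins from a contiguous row.
Removing pins from a row of k leaves two independent rows (a, b) with a + b = k - 1 (one pin) or a + b = k - 2 (two pins); an end removal gives a = 0.
By Sprague-Grundy, G(k) = mex{ G(a) XOR G(b) } over all these splits. G(0) = 0.
G(1): splits (0,0):0^0=0 -> mex({0}) = 1
G(2): splits (0,1):0^1=1 (0,0):0^0=0 -> mex({0, 1}) = 2
G(3): splits (0,2):0^2=2 (1,1):1^1=0 (0,1):0^1=1 -> mex({0, 1, 2}) = 3
G(4): splits (0,3):0^3=3 (1,2):1^2=3 (0,2):0^2=2 (1,1):1^1=0 -> mex({0, 2, 3}) = 1
G(5): splits (0,4):0^1=1 (1,3):1^3=2 (2,2):2^2=0 (0,3):0^3=3 (1,2):1^2=3 -> mex({0, 1, 2, 3}) = 4
G(6) = mex({0, 1, 2, 4}) = 3
Therefore G(6) = 3.

3


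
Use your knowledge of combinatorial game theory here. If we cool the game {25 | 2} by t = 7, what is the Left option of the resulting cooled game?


Original game: {25 | 2} (a switch {a | b} with a > b).
Cooling by t (for t below the temperature (a - b)/2 = 23/2) taxes each move by t: {a | b} cooled by t is {a - t | b + t}.
Cooling amount: t = 7
Cooled Left option: 25 - 7 = 18
Cooled Right option: 2 + 7 = 9
Cooled game: {18 | 9}
Left option = 18

18


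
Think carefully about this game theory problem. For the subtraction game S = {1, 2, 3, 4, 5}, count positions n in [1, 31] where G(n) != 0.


Subtraction set S = {1, 2, 3, 4, 5}, so G(n) = n mod 6.
G(n) = 0 when n is a multiple of 6.
Multiples of 6 in [1, 31]: 5
N-positions (nonzero Grundy) = 31 - 5 = 26

26


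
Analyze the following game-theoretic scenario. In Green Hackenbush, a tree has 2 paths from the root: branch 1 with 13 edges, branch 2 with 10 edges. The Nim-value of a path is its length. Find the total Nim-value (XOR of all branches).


The tree has 2 branches from the ground vertex.
In Green Hackenbush, the Nim-value of a simple path of length k is k.
Branch 1: length 13, Nim-value = 13
Branch 2: length 10, Nim-value = 10
Total Nim-value = XOR of all branch values:
0 XOR 13 = 13
13 XOR 10 = 7
Nim-value of the tree = 7

7


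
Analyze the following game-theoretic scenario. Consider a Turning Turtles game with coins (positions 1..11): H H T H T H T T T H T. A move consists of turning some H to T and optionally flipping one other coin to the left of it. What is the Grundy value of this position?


Coins: H H T H T H T T T H T
Key fact: a single head at position k behaves exactly like a Nim heap of size k (turning it to T and optionally flipping a coin at j < k corresponds to moving the heap from k to j, or to 0), and heads combine as a disjunctive sum (two heads at the same place would cancel, matching j XOR j = 0). So the Nim-value is the XOR of the 1-indexed positions of the heads.
Face-up positions (1-indexed): [1, 2, 4, 6, 10]
XOR 0 with 1: 0 XOR 1 = 1
XOR 1 with 2: 1 XOR 2 = 3
XOR 3 with 4: 3 XOR 4 = 7
XOR 7 with 6: 7 XOR 6 = 1
XOR 1 with 10: 1 XOR 10 = 11
Nim-value = 11

11


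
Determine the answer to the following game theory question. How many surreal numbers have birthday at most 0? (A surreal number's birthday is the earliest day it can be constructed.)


Day 0: {|} = 0 is born. Count = 1.
Day n: the number of surreal numbers born by day n is 2^(n+1) - 1.
By day 0: 2^1 - 1 = 1
By day 0: 1 surreal numbers.

1


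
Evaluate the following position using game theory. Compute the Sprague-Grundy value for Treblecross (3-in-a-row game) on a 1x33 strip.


Treblecross: place X on empty cells; 3-in-a-row wins.
Playing within two cells of an existing X lets the opponent win at once, so sensible play treats the cells i-2..i+2 around each X as dead. The player left with no safe cell loses, so this is a normal-play take-away game on strips of safe cells.
Placing X at cell i (0-indexed) of a strip of k safe cells leaves independent strips of sizes max(0, i-2) and max(0, k-i-3). Hence G(k) = mex{ G(max(0,i-2)) XOR G(max(0,k-i-3)) : 0 <= i < k }, with G(0) = 0.
G(1): splits (0,0):0^0=0 -> mex({0}) = 1
G(2): splits (0,0):0^0=0 -> mex({0}) = 1
G(3): splits (0,0):0^0=0 -> mex({0}) = 1
G(4): splits (0,1):0^1=1 (0,0):0^0=0 -> mex({0, 1}) = 2
G(5): splits (0,2):0^1=1 (0,1):0^1=1 (0,0):0^0=0 -> mex({0, 1}) = 2
G(6) = mex({1}) = 0
G(7) = mex({0, 1, 2}) = 3
G(8) = mex({0, 1, 2}) = 3
G(9) = mex({0, 2}) = 1
G(10) = mex({0, 2, 3}) = 1
G(11) = mex({0, 3}) = 1
G(12) = mex({1, 3}) = 0
G(13) = mex({0, 1, 2, 3}) = 4
G(14) = mex({0, 1, 2}) = 3
G(15) = mex({0, 1, 2}) = 3
G(16) = mex({0, 1, 2, 4}) = 3
G(17) = mex({0, 1, 3, 4}) = 2
G(18) = mex({0, 1, 3, 4}) = 2
G(19) = mex({0, 1, 3, 5}) = 2
G(20) = mex({0, 1, 2, 3, 5}) = 4
G(21) = mex({0, 1, 2, 3, 5}) = 4
G(22) = mex({1, 2, 6}) = 0
G(23) = mex({0, 1, 2, 3, 4, 6}) = 5
G(24) = mex({0, 1, 2, 3, 4}) = 5
G(25) = mex({0, 1, 3, 4, 7}) = 2
G(26) = mex({0, 1, 3, 4, 5, 7}) = 2
G(27) = mex({0, 1, 3, 5}) = 2
G(28) = mex({0, 1, 2, 5}) = 3
G(29) = mex({0, 1, 2, 4, 5, 6}) = 3
G(30) = mex({1, 2, 4, 6}) = 0
G(31) = mex({0, 1, 2, 3, 4, 6}) = 5
G(32) = mex({1, 2, 3, 4, 7}) = 0
G(33) = mex({0, 3, 7}) = 1
Therefore G(33) = 1.

1


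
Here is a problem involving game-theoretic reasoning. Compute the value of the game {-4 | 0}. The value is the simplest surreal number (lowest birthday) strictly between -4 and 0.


Left options: {-4}, max = -4
Right options: {0}, min = 0
All options are numbers and max(Left) < min(Right), so by the simplicity theorem the value is the simplest (earliest-born) number strictly between -4 and 0.
Integers -3 through -1 all lie strictly between -4 and 0.
Among integers, the simplest (lowest birthday = smallest |n|; 0 is born on day 0, +-n on day n) is -1.
No non-integer in the interval can be simpler: if x is a non-integer in the interval, then floor(x) or ceil(x) also lies in the interval (the interval contains an integer), and both are proper prefixes of x's sign expansion, i.e. born earlier. So the game value is -1.
Game value = -1

-1


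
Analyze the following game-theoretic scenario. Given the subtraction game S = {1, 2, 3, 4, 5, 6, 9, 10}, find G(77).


The subtraction set is S = {1, 2, 3, 4, 5, 6, 9, 10}.
G(k) = mex{ G(k - s) : s in S, s <= k }. We compute iteratively: G(0) = 0.
G(1) = mex({0}) = 1
G(2) = mex({0, 1}) = 2
G(3) = mex({0, 1, 2}) = 3
G(4) = mex({0, 1, 2, 3}) = 4
G(5) = mex({0, 1, 2, 3, 4}) = 5
G(6) = mex({0, 1, 2, 3, 4, 5}) = 6
G(7) = mex({1, 2, 3, 4, 5, 6}) = 0
G(8) = mex({0, 2, 3, 4, 5, 6}) = 1
G(9) = mex({0, 1, 3, 4, 5, 6}) = 2
G(10) = mex({0, 1, 2, 4, 5, 6}) = 3
G(11) = mex({0, 1, 2, 3, 5, 6}) = 4
G(12) = mex({0, 1, 2, 3, 4, 6}) = 5
G(13) = mex({0, 1, 2, 3, 4, 5}) = 6
G(14) = mex({1, 2, 3, 4, 5, 6}) = 0
G(15) = mex({0, 2, 3, 4, 5, 6}) = 1
G(16) = mex({0, 1, 3, 4, 5, 6}) = 2
Observe that G(7)..G(16) = 0, 1, 2, 3, 4, 5, 6, 0, 1, 2 repeats G(0)..G(9) = 0, 1, 2, 3, 4, 5, 6, 0, 1, 2.
For k >= max(S) = 10, G(k) is determined by the previous 10 values G(k-10)..G(k-1); a window of 10 consecutive values has recurred shifted by 7, so by induction G(k + 7) = G(k) for all k >= 0: the sequence is periodic from the start with period 7.
One period: G(0..6) = 0, 1, 2, 3, 4, 5, 6.
77 mod 7 = 0, so G(77) = G(0) = 0.

0


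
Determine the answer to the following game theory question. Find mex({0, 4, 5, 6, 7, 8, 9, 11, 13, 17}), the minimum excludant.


Set = {0, 4, 5, 6, 7, 8, 9, 11, 13, 17}
0 is in the set.
1 is NOT in the set. This is the mex.
mex = 1

1


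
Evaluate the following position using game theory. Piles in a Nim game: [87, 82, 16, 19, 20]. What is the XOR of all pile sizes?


We need the XOR (exclusive or) of all pile sizes.
After XOR-ing pile 1 (size 87): 0 XOR 87 = 87
After XOR-ing pile 2 (size 82): 87 XOR 82 = 5
After XOR-ing pile 3 (size 16): 5 XOR 16 = 21
After XOR-ing pile 4 (size 19): 21 XOR 19 = 6
After XOR-ing pile 5 (size 20): 6 XOR 20 = 18
The Nim-value of this position is 18.

18


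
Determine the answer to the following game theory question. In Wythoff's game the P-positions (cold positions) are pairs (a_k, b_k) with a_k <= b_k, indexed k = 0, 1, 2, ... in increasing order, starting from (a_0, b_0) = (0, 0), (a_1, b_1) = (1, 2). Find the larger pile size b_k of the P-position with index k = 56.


By Wythoff's theorem, a_k = floor(k * phi) and b_k = floor(k * phi^2) = a_k + k, where phi = (1 + sqrt(5))/2 is the golden ratio.
phi = (1 + sqrt(5))/2 = 1.618034
phi^2 = phi + 1 = 2.618034
k = 56
k * phi^2 = 56 * 2.618034 = 146.609903
b_56 = floor(k * phi^2) = 146 (check: a_56 + k = 90 + 56 = 146)

146


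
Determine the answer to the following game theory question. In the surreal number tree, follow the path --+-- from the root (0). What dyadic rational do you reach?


Sign expansion: --+--
Rule: track bounds (lo, hi), initially (-inf, +inf). On '+', the current value becomes lo and we move to the simplest number in (value, hi): value + 1 if hi = +inf, otherwise the midpoint (value + hi)/2. On '-', the current value becomes hi and we move to value - 1 if lo = -inf, otherwise the midpoint (lo + value)/2.
Start at 0.
Step 1: sign = -, move left. Bounds: (-inf, 0). Value = -1
Step 2: sign = -, move left. Bounds: (-inf, -1). Value = -2
Step 3: sign = +, move right. Bounds: (-2, -1). Value = -3/2
Step 4: sign = -, move left. Bounds: (-2, -3/2). Value = -7/4
Step 5: sign = -, move left. Bounds: (-2, -7/4). Value = -15/8
The surreal number with sign expansion --+-- is -15/8.

-15/8


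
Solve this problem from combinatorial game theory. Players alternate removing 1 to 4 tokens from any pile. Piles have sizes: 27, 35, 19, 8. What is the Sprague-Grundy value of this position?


Subtraction set: {1, 2, 3, 4}
For this subtraction set, G(n) = n mod 5 (period = max + 1 = 5).
Pile 1 (size 27): G(27) = 27 mod 5 = 2
Pile 2 (size 35): G(35) = 35 mod 5 = 0
Pile 3 (size 19): G(19) = 19 mod 5 = 4
Pile 4 (size 8): G(8) = 8 mod 5 = 3
Total Grundy value = XOR of all: 2 XOR 0 XOR 4 XOR 3 = 5

5


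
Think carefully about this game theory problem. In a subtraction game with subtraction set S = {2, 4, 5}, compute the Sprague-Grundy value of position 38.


The subtraction set is S = {2, 4, 5}.
G(k) = mex{ G(k - s) : s in S, s <= k }. We compute iteratively: G(0) = 0.
G(1) = mex({}) = 0
G(2) = mex({0}) = 1
G(3) = mex({0}) = 1
G(4) = mex({0, 1}) = 2
G(5) = mex({0, 1}) = 2
G(6) = mex({0, 1, 2}) = 3
G(7) = mex({1, 2}) = 0
G(8) = mex({1, 2, 3}) = 0
G(9) = mex({0, 2}) = 1
G(10) = mex({0, 2, 3}) = 1
G(11) = mex({0, 1, 3}) = 2
Observe that G(7)..G(11) = 0, 0, 1, 1, 2 repeats G(0)..G(4) = 0, 0, 1, 1, 2.
For k >= max(S) = 5, G(k) is determined by the previous 5 values G(k-5)..G(k-1); a window of 5 consecutive values has recurred shifted by 7, so by induction G(k + 7) = G(k) for all k >= 0: the sequence is periodic from the start with period 7.
One period: G(0..6) = 0, 0, 1, 1, 2, 2, 3.
38 mod 7 = 3, so G(38) = G(3) = 1.

1


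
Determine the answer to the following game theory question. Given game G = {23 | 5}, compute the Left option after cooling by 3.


Original game: {23 | 5} (a switch {a | b} with a > b).
Cooling by t (for t below the temperature (a - b)/2 = 9) taxes each move by t: {a | b} cooled by t is {a - t | b + t}.
Cooling amount: t = 3
Cooled Left option: 23 - 3 = 20
Cooled Right option: 5 + 3 = 8
Cooled game: {20 | 8}
Left option = 20

20


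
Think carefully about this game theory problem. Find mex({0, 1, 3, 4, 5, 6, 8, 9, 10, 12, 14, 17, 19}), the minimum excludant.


Set = {0, 1, 3, 4, 5, 6, 8, 9, 10, 12, 14, 17, 19}
0 is in the set.
1 is in the set.
2 is NOT in the set. This is the mex.
mex = 2

2


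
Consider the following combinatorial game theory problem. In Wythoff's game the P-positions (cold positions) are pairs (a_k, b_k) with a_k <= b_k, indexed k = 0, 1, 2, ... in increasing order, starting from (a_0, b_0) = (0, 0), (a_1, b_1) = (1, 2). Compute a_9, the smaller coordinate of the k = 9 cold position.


By Wythoff's theorem, a_k = floor(k * phi) and b_k = floor(k * phi^2) = a_k + k, where phi = (1 + sqrt(5))/2 is the golden ratio.
phi = (1 + sqrt(5))/2 = 1.618034
k = 9
k * phi = 9 * 1.618034 = 14.562306
a_9 = floor(k * phi) = 14

14


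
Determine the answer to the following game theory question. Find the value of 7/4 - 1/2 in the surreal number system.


x = 7/4, y = 1/2
Converting to common denominator: 4
x = 7/4, y = 2/4
x - y = 7/4 - 1/2 = 5/4

5/4


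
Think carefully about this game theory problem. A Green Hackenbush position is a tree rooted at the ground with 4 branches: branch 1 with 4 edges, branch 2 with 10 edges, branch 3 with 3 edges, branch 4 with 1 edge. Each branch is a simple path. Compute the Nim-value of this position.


The tree has 4 branches from the ground vertex.
In Green Hackenbush, the Nim-value of a simple path of length k is k.
Branch 1: length 4, Nim-value = 4
Branch 2: length 10, Nim-value = 10
Branch 3: length 3, Nim-value = 3
Branch 4: length 1, Nim-value = 1
Total Nim-value = XOR of all branch values:
0 XOR 4 = 4
4 XOR 10 = 14
14 XOR 3 = 13
13 XOR 1 = 12
Nim-value of the tree = 12

12


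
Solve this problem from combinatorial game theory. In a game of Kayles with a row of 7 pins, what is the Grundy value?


Kayles: a move removes 1 or 2 adjacent pins from a contiguous row.
Removing pins from a row of k leaves two independent rows (a, b) with a + b = k - 1 (one pin) or a + b = k - 2 (two pins); an end removal gives a = 0.
By Sprague-Grundy, G(k) = mex{ G(a) XOR G(b) } over all these splits. G(0) = 0.
G(1): splits (0,0):0^0=0 -> mex({0}) = 1
G(2): splits (0,1):0^1=1 (0,0):0^0=0 -> mex({0, 1}) = 2
G(3): splits (0,2):0^2=2 (1,1):1^1=0 (0,1):0^1=1 -> mex({0, 1, 2}) = 3
G(4): splits (0,3):0^3=3 (1,2):1^2=3 (0,2):0^2=2 (1,1):1^1=0 -> mex({0, 2, 3}) = 1
G(5): splits (0,4):0^1=1 (1,3):1^3=2 (2,2):2^2=0 (0,3):0^3=3 (1,2):1^2=3 -> mex({0, 1, 2, 3}) = 4
G(6) = mex({0, 1, 2, 4}) = 3
G(7) = mex({0, 1, 3, 4, 5}) = 2
Therefore G(7) = 2.

2


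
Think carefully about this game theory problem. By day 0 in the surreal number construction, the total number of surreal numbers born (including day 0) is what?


Day 0: {|} = 0 is born. Count = 1.
Day n: the number of surreal numbers born by day n is 2^(n+1) - 1.
By day 0: 2^1 - 1 = 1
By day 0: 1 surreal numbers.

1


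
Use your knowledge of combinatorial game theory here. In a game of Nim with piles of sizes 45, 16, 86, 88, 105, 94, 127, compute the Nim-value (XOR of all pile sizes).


We need the XOR (exclusive or) of all pile sizes.
After XOR-ing pile 1 (size 45): 0 XOR 45 = 45
After XOR-ing pile 2 (size 16): 45 XOR 16 = 61
After XOR-ing pile 3 (size 86): 61 XOR 86 = 107
After XOR-ing pile 4 (size 88): 107 XOR 88 = 51
After XOR-ing pile 5 (size 105): 51 XOR 105 = 90
After XOR-ing pile 6 (size 94): 90 XOR 94 = 4
After XOR-ing pile 7 (size 127): 4 XOR 127 = 123
The Nim-value of this position is 123.

123


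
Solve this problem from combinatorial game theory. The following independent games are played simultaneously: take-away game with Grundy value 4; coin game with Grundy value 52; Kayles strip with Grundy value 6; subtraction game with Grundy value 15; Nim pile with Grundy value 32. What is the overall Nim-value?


By the Sprague-Grundy theorem, the Grundy value of a sum of games is the XOR of individual Grundy values.
take-away game: Grundy value = 4. Running XOR: 0 XOR 4 = 4
coin game: Grundy value = 52. Running XOR: 4 XOR 52 = 48
Kayles strip: Grundy value = 6. Running XOR: 48 XOR 6 = 54
subtraction game: Grundy value = 15. Running XOR: 54 XOR 15 = 57
Nim pile: Grundy value = 32. Running XOR: 57 XOR 32 = 25
The combined Grundy value is 25.

25


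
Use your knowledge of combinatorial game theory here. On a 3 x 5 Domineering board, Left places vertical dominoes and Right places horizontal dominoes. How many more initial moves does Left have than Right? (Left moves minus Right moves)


Board is 3 x 5 (rows x cols).
Left (vertical) placements: (rows-1) * cols = 2 * 5 = 10
Right (horizontal) placements: rows * (cols-1) = 3 * 4 = 12
Advantage = Left - Right = 10 - 12 = -2

-2


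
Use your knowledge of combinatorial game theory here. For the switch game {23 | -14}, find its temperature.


The game is {23 | -14}, a switch {a | b} with numbers a > b.
Cooling {a | b} by t gives {a - t | b + t}, which stops being hot when a - t = b + t, i.e. at t = (a - b)/2. So the temperature of a switch is (a - b)/2.
Temperature = (Left option - Right option) / 2
= (23 - (-14)) / 2
= 37 / 2
= 37/2

37/2


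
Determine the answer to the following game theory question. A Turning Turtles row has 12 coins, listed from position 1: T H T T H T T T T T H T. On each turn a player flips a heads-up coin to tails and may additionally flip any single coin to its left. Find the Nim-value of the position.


Coins: T H T T H T T T T T H T
Key fact: a single head at position k behaves exactly like a Nim heap of size k (turning it to T and optionally flipping a coin at j < k corresponds to moving the heap from k to j, or to 0), and heads combine as a disjunctive sum (two heads at the same place would cancel, matching j XOR j = 0). So the Nim-value is the XOR of the 1-indexed positions of the heads.
Face-up positions (1-indexed): [2, 5, 11]
XOR 0 with 2: 0 XOR 2 = 2
XOR 2 with 5: 2 XOR 5 = 7
XOR 7 with 11: 7 XOR 11 = 12
Nim-value = 12

12


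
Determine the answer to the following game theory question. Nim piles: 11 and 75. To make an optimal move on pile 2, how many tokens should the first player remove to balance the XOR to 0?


Piles: 11 and 75
Current XOR: 11 XOR 75 = 64 (non-zero, so this is an N-position).
To make the XOR zero, we need to find a move that balances the piles.
For pile 2 (size 75): target = 75 XOR 64 = 11
We reduce pile 2 from 75 to 11.
Tokens removed: 75 - 11 = 64
Verification: 11 XOR 11 = 0

64


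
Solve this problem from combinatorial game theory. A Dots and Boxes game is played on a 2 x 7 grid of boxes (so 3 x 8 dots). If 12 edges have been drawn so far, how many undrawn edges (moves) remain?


Grid: 2 x 7 boxes, i.e. 3 rows and 8 columns of dots.
Horizontal edges: (rows + 1) * cols = 3 * 7 = 21
Vertical edges: rows * (cols + 1) = 2 * 8 = 16
Total edges: 21 + 16 = 37
Edges drawn: 12
Remaining: 37 - 12 = 25

25
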